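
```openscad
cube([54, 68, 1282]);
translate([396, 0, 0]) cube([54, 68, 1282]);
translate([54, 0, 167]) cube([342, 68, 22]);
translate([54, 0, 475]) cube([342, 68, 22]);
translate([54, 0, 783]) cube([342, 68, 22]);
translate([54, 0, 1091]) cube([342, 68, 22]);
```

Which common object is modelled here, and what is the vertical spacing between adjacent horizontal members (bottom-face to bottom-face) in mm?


A ladder. The rung spacing is 308 mm.

Two tall 54×68 posts with 4 short bars between them — a ladder. Adjacent rungs sit at z = 167 and z = 475, so the spacing is 475 − 167 = 308 mm.


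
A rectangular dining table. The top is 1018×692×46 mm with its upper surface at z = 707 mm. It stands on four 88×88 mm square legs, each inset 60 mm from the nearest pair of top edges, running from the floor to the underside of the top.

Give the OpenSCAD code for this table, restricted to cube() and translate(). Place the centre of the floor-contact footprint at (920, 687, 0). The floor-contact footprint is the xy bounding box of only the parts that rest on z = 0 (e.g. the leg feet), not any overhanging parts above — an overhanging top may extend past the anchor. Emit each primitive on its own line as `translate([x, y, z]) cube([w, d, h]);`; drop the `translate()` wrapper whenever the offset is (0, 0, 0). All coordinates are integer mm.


translate([411, 341, 661]) cube([1018, 692, 46]);
translate([471, 401, 0]) cube([88, 88, 661]);
translate([1281, 401, 0]) cube([88, 88, 661]);
translate([471, 885, 0]) cube([88, 88, 661]);
translate([1281, 885, 0]) cube([88, 88, 661]);


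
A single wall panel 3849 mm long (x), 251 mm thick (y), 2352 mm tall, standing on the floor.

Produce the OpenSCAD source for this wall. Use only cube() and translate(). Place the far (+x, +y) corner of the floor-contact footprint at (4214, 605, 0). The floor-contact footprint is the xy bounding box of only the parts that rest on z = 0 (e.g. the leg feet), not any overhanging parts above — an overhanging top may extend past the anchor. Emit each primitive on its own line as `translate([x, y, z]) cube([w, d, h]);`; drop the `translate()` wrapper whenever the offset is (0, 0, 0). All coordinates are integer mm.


translate([365, 354, 0]) cube([3849, 251, 2352]);


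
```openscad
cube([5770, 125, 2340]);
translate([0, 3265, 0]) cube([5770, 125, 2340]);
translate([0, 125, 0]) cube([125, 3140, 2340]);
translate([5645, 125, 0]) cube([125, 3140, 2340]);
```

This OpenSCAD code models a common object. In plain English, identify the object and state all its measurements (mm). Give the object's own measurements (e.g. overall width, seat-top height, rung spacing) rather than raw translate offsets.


The wall frame of a small rectangular building: four walls, each 2340 mm tall and 125 mm thick, enclosing a footprint 5770 mm (x) by 3390 mm (y) outside-to-outside, with no floor or roof. The front and back walls (the −y and +y sides) span the full width; the two side walls fit between them.


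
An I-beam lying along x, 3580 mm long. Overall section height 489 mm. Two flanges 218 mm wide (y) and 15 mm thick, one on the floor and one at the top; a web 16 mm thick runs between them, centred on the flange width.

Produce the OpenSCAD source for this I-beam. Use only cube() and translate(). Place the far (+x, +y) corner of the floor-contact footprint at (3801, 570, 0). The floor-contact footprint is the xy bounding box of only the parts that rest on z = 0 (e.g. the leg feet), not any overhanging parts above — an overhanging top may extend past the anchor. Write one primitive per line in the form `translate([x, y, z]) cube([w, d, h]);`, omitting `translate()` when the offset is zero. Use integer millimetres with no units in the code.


translate([221, 352, 0]) cube([3580, 218, 15]);
translate([221, 453, 15]) cube([3580, 16, 459]);
translate([221, 352, 474]) cube([3580, 218, 15]);


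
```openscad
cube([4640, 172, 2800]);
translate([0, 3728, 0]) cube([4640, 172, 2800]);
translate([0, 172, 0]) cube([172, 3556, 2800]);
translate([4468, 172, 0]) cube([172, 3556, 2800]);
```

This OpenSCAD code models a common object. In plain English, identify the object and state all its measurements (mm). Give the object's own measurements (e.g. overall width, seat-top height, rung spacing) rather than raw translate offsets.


The wall frame of a small rectangular building: four walls, each 2800 mm tall and 172 mm thick, enclosing a footprint 4640 mm (x) by 3900 mm (y) outside-to-outside, with no floor or roof. The front and back walls (the −y and +y sides) span the full width; the two side walls fit between them.


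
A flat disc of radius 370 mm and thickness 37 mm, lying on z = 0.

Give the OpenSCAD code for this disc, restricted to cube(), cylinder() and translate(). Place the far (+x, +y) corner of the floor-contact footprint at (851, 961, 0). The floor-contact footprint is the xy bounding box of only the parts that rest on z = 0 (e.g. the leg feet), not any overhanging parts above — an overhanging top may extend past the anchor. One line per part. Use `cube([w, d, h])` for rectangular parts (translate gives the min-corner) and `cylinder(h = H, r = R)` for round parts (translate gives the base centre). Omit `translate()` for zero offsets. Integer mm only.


translate([481, 591, 0]) cylinder(h = 37, r = 370);


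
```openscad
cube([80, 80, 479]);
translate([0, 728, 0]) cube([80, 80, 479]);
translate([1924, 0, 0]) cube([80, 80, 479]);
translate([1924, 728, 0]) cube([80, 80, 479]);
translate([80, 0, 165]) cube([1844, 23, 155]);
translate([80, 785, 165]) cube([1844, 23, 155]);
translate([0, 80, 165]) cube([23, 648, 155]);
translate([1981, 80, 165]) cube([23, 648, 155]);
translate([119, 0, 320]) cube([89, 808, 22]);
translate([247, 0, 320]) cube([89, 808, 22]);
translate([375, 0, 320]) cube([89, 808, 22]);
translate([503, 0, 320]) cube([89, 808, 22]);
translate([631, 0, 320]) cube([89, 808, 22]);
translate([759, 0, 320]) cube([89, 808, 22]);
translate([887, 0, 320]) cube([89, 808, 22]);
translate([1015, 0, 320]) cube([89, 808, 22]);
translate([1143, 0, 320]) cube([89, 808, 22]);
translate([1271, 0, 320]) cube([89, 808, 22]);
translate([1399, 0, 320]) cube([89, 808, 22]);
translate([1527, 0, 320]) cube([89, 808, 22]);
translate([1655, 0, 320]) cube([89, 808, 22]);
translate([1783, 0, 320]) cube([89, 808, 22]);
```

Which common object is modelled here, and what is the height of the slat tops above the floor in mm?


A bed frame. The slat-top height is 342 mm.

Four posts, four rails, and a row of slats — a bed frame. Slats sit on the rails at z = 165 + 155 = 320; with slat thickness 22, the top is 342 mm.


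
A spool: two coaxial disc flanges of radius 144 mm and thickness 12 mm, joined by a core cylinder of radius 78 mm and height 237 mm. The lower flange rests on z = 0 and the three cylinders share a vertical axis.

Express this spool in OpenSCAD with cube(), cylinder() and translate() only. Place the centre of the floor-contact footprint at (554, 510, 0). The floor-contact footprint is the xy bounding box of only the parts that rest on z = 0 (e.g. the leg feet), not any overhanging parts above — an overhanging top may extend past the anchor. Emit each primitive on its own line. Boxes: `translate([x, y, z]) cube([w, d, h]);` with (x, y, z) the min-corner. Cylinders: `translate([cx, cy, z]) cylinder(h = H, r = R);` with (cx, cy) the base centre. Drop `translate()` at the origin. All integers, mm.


translate([554, 510, 0]) cylinder(h = 12, r = 144);
translate([554, 510, 12]) cylinder(h = 237, r = 78);
translate([554, 510, 249]) cylinder(h = 12, r = 144);


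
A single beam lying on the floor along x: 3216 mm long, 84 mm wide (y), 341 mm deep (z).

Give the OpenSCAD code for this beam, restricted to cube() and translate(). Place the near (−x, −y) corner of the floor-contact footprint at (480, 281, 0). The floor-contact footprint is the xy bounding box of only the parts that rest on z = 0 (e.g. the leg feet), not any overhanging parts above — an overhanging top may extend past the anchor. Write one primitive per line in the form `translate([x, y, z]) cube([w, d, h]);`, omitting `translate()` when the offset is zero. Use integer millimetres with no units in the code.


translate([480, 281, 0]) cube([3216, 84, 341]);


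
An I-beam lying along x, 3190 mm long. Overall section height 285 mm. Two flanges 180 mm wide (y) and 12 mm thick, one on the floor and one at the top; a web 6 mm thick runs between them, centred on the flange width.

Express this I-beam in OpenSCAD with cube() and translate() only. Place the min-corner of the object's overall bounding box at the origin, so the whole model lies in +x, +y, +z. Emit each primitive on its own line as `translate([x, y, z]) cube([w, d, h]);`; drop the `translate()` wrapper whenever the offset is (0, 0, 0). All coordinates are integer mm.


cube([3190, 180, 12]);
translate([0, 87, 12]) cube([3190, 6, 261]);
translate([0, 0, 273]) cube([3190, 180, 12]);


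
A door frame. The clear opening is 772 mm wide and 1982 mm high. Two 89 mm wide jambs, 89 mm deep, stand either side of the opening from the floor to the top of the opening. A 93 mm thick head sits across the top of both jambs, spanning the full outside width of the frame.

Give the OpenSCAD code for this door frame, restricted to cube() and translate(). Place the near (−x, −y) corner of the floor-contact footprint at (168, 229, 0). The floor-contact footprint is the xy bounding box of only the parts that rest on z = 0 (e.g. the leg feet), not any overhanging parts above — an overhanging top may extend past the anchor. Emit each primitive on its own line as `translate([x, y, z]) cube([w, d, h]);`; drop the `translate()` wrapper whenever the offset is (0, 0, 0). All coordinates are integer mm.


translate([168, 229, 0]) cube([89, 89, 1982]);
translate([1029, 229, 0]) cube([89, 89, 1982]);
translate([168, 229, 1982]) cube([950, 89, 93]);


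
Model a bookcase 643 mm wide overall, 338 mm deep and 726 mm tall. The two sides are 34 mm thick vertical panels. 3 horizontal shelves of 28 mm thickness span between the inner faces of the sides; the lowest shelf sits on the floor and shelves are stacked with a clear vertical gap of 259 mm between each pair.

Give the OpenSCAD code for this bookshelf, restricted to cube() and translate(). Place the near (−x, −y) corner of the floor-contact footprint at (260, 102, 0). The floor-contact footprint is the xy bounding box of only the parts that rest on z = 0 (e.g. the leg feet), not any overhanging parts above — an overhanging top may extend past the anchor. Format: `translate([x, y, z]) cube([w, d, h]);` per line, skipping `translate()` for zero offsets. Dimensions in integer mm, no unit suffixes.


translate([260, 102, 0]) cube([34, 338, 726]);
translate([869, 102, 0]) cube([34, 338, 726]);
translate([294, 102, 0]) cube([575, 338, 28]);
translate([294, 102, 287]) cube([575, 338, 28]);
translate([294, 102, 574]) cube([575, 338, 28]);


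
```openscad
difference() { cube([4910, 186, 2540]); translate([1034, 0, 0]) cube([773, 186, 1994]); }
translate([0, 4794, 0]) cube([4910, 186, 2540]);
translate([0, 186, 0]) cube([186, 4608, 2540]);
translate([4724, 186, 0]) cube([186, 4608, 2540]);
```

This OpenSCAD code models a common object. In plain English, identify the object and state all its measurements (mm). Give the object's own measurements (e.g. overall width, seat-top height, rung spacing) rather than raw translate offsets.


A single room: four walls, each 2540 mm tall and 186 mm thick, enclosing an outside footprint 4910×4980 mm (x × y), no floor or roof. The front and back walls (−y and +y sides) run the full x-width; the side walls fit between their inner faces. A door opening 773 mm wide and 1994 mm tall is cut through the front wall from the floor up, its −x edge 1034 mm from the wall's −x end.


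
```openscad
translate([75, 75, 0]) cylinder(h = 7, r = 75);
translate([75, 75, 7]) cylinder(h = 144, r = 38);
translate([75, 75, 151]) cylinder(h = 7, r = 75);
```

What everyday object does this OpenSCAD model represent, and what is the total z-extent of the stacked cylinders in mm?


A spool. The overall height is 158 mm.

Three coaxial cylinders, large–small–large — a spool. Two 7 mm flanges and a 144 mm core give 7 + 144 + 7 = 158 mm.


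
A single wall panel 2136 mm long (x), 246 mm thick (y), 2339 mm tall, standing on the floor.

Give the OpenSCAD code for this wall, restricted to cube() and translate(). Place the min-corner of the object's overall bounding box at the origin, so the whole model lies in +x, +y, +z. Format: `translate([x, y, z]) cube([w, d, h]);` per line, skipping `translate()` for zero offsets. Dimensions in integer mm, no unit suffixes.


cube([2136, 246, 2339]);


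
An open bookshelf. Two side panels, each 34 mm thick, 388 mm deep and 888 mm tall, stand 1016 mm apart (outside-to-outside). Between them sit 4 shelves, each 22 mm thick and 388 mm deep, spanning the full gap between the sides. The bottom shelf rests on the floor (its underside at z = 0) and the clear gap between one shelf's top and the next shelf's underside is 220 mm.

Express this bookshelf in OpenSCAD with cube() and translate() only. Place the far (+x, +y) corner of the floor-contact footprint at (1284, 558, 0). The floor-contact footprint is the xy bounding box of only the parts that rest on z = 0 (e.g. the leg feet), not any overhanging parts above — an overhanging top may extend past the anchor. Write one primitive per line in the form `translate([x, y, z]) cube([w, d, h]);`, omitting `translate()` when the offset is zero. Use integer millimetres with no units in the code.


translate([268, 170, 0]) cube([34, 388, 888]);
translate([1250, 170, 0]) cube([34, 388, 888]);
translate([302, 170, 0]) cube([948, 388, 22]);
translate([302, 170, 242]) cube([948, 388, 22]);
translate([302, 170, 484]) cube([948, 388, 22]);
translate([302, 170, 726]) cube([948, 388, 22]);


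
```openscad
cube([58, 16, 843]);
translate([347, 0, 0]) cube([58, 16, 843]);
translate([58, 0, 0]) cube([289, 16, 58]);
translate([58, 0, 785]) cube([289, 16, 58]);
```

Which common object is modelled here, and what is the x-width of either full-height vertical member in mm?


A picture frame. The border width is 58 mm.

Four thin pieces enclosing a rectangular opening — a picture frame. The two full-height stiles are 843 mm tall; the top rail sits at z = 785 and is 58 mm tall, so the border above the opening is 843 − 785 = 58 mm, matching the stile x-width.


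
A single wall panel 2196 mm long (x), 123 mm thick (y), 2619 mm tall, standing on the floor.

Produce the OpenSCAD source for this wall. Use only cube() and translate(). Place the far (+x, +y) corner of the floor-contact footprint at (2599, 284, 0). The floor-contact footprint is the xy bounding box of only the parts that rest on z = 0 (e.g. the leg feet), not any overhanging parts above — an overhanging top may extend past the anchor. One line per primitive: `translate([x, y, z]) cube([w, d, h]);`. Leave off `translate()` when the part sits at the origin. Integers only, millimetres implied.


translate([403, 161, 0]) cube([2196, 123, 2619]);


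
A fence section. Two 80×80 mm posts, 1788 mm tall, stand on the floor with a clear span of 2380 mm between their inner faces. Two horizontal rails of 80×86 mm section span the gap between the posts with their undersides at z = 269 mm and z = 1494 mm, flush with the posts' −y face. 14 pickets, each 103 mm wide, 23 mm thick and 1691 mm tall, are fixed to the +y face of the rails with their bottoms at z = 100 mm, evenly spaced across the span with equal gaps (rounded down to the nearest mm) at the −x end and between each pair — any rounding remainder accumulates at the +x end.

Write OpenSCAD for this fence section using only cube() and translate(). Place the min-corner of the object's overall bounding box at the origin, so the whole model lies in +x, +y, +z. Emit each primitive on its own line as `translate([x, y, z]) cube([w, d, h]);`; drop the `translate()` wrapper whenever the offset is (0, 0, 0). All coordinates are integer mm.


cube([80, 80, 1788]);
translate([2460, 0, 0]) cube([80, 80, 1788]);
translate([80, 0, 269]) cube([2380, 80, 86]);
translate([80, 0, 1494]) cube([2380, 80, 86]);
translate([142, 80, 100]) cube([103, 23, 1691]);
translate([307, 80, 100]) cube([103, 23, 1691]);
translate([472, 80, 100]) cube([103, 23, 1691]);
translate([637, 80, 100]) cube([103, 23, 1691]);
translate([802, 80, 100]) cube([103, 23, 1691]);
translate([967, 80, 100]) cube([103, 23, 1691]);
translate([1132, 80, 100]) cube([103, 23, 1691]);
translate([1297, 80, 100]) cube([103, 23, 1691]);
translate([1462, 80, 100]) cube([103, 23, 1691]);
translate([1627, 80, 100]) cube([103, 23, 1691]);
translate([1792, 80, 100]) cube([103, 23, 1691]);
translate([1957, 80, 100]) cube([103, 23, 1691]);
translate([2122, 80, 100]) cube([103, 23, 1691]);
translate([2287, 80, 100]) cube([103, 23, 1691]);


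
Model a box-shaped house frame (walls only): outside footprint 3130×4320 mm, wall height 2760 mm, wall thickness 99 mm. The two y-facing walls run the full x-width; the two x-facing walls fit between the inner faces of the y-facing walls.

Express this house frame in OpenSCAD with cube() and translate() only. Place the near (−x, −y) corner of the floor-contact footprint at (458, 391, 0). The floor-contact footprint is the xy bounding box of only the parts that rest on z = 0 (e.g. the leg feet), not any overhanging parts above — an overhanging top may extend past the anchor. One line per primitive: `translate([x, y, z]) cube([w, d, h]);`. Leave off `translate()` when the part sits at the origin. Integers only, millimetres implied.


translate([458, 391, 0]) cube([3130, 99, 2760]);
translate([458, 4612, 0]) cube([3130, 99, 2760]);
translate([458, 490, 0]) cube([99, 4122, 2760]);
translate([3489, 490, 0]) cube([99, 4122, 2760]);


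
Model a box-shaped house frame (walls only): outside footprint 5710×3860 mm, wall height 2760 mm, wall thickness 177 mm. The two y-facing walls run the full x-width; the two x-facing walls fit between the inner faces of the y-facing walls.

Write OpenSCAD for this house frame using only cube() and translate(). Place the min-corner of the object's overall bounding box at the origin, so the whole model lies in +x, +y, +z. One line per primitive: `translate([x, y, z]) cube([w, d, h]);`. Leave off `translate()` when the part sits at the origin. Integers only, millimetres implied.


cube([5710, 177, 2760]);
translate([0, 3683, 0]) cube([5710, 177, 2760]);
translate([0, 177, 0]) cube([177, 3506, 2760]);
translate([5533, 177, 0]) cube([177, 3506, 2760]);


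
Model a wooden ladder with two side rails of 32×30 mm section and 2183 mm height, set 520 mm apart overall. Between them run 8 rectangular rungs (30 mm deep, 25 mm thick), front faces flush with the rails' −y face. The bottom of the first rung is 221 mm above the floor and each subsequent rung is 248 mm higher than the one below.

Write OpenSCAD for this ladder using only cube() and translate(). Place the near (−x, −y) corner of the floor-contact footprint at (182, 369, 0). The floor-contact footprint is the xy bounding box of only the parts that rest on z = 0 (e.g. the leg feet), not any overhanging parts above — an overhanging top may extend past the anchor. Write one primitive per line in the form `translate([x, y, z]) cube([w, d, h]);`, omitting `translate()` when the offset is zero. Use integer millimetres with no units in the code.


// rung span = 520 - 2*32 = 456
// rung[k] z = 221 + k*248
translate([182, 369, 0]) cube([32, 30, 2183]);
translate([670, 369, 0]) cube([32, 30, 2183]);
translate([214, 369, 221]) cube([456, 30, 25]);
translate([214, 369, 469]) cube([456, 30, 25]);
translate([214, 369, 717]) cube([456, 30, 25]);
translate([214, 369, 965]) cube([456, 30, 25]);
translate([214, 369, 1213]) cube([456, 30, 25]);
translate([214, 369, 1461]) cube([456, 30, 25]);
translate([214, 369, 1709]) cube([456, 30, 25]);
translate([214, 369, 1957]) cube([456, 30, 25]);


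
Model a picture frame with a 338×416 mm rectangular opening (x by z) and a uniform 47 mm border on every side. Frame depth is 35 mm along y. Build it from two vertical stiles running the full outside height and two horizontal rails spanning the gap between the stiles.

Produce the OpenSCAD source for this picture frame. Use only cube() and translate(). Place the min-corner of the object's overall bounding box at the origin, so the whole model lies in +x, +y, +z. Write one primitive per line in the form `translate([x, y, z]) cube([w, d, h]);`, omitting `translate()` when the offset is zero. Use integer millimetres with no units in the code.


cube([47, 35, 510]);
translate([385, 0, 0]) cube([47, 35, 510]);
translate([47, 0, 0]) cube([338, 35, 47]);
translate([47, 0, 463]) cube([338, 35, 47]);


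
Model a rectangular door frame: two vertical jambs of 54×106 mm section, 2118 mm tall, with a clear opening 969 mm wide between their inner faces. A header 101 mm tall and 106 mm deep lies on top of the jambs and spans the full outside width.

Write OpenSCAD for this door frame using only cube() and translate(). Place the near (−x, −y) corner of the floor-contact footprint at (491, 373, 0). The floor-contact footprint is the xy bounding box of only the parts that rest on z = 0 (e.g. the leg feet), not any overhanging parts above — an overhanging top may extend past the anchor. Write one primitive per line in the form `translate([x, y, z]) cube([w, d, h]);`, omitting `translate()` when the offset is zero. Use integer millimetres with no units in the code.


translate([491, 373, 0]) cube([54, 106, 2118]);
translate([1514, 373, 0]) cube([54, 106, 2118]);
translate([491, 373, 2118]) cube([1077, 106, 101]);


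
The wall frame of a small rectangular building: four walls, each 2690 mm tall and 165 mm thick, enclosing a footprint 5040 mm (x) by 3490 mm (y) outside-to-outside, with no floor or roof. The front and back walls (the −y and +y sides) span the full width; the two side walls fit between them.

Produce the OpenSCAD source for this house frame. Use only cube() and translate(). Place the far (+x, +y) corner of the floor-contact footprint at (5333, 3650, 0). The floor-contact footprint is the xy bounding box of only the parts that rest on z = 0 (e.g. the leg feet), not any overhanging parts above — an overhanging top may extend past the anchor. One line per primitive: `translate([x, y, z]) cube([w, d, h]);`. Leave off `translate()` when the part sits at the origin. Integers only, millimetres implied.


translate([293, 160, 0]) cube([5040, 165, 2690]);
translate([293, 3485, 0]) cube([5040, 165, 2690]);
translate([293, 325, 0]) cube([165, 3160, 2690]);
translate([5168, 325, 0]) cube([165, 3160, 2690]);


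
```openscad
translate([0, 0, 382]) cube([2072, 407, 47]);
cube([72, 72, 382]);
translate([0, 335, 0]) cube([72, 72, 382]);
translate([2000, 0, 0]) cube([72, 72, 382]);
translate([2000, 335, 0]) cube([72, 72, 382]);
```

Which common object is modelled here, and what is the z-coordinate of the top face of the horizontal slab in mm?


A bench. The seat-top height is 429 mm.

A long slab on four corner posts — a bench. The slab sits at z = 382 with thickness 47, so the top is 382 + 47 = 429 mm.


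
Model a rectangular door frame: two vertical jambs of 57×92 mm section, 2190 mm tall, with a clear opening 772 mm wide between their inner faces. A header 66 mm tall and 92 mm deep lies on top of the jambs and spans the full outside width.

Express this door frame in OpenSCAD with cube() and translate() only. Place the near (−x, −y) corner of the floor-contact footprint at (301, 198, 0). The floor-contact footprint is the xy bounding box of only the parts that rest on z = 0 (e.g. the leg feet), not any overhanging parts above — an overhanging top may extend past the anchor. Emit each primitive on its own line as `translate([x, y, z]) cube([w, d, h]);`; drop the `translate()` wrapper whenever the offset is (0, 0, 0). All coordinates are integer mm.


translate([301, 198, 0]) cube([57, 92, 2190]);
translate([1130, 198, 0]) cube([57, 92, 2190]);
translate([301, 198, 2190]) cube([886, 92, 66]);


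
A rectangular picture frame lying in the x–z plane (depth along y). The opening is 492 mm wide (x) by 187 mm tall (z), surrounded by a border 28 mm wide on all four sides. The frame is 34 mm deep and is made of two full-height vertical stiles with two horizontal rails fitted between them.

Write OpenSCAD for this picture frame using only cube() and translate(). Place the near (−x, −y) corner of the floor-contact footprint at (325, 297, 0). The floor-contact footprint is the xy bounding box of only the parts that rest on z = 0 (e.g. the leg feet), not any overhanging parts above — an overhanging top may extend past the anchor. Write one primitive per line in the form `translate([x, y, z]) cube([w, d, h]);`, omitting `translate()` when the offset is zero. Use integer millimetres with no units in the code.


translate([325, 297, 0]) cube([28, 34, 243]);
translate([845, 297, 0]) cube([28, 34, 243]);
translate([353, 297, 0]) cube([492, 34, 28]);
translate([353, 297, 215]) cube([492, 34, 28]);


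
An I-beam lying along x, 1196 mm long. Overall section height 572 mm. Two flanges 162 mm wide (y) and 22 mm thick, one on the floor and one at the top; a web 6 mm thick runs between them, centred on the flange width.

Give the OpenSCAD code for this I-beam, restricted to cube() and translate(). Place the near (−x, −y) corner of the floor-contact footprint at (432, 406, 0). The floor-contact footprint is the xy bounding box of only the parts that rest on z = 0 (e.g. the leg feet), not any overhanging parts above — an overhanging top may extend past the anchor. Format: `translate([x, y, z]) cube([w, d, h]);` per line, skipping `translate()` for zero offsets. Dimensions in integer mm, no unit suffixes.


translate([432, 406, 0]) cube([1196, 162, 22]);
translate([432, 484, 22]) cube([1196, 6, 528]);
translate([432, 406, 550]) cube([1196, 162, 22]);


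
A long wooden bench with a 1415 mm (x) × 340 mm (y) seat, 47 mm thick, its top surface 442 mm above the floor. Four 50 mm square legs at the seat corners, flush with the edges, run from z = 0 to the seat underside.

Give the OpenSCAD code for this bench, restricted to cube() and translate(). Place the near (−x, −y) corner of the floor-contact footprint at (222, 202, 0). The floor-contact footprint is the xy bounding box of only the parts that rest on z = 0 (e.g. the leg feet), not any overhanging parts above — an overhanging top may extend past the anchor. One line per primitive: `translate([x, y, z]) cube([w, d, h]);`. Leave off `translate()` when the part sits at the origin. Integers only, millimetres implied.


translate([222, 202, 395]) cube([1415, 340, 47]);
translate([222, 202, 0]) cube([50, 50, 395]);
translate([222, 492, 0]) cube([50, 50, 395]);
translate([1587, 202, 0]) cube([50, 50, 395]);
translate([1587, 492, 0]) cube([50, 50, 395]);


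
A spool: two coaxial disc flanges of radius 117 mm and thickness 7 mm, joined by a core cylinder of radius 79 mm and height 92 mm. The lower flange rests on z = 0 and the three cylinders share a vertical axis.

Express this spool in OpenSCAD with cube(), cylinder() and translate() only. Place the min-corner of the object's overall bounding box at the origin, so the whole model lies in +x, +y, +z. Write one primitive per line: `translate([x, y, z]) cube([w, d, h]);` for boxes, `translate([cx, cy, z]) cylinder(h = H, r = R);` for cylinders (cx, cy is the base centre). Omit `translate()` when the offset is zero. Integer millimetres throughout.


translate([117, 117, 0]) cylinder(h = 7, r = 117);
translate([117, 117, 7]) cylinder(h = 92, r = 79);
translate([117, 117, 99]) cylinder(h = 7, r = 117);


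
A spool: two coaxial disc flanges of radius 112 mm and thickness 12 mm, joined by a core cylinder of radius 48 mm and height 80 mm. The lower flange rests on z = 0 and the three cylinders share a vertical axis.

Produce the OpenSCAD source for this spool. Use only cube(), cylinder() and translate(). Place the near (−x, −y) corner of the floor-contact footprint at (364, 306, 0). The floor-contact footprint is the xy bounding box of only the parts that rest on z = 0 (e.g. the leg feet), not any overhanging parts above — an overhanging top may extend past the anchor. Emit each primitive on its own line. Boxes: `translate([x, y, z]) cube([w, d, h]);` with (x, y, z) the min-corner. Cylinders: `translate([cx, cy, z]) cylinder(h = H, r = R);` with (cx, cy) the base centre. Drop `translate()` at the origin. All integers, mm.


translate([476, 418, 0]) cylinder(h = 12, r = 112);
translate([476, 418, 12]) cylinder(h = 80, r = 48);
translate([476, 418, 92]) cylinder(h = 12, r = 112);


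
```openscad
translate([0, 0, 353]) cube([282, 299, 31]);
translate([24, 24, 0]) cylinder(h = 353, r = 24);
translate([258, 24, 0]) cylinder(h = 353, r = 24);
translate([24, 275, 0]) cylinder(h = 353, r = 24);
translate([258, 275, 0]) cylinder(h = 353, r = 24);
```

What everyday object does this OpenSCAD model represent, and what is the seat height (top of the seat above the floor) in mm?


A stool. The seat height is 384 mm.

A 282×299×31 slab at z = 353 on four corner cylinders — a stool. The seat top is 353 + 31 = 384 mm.


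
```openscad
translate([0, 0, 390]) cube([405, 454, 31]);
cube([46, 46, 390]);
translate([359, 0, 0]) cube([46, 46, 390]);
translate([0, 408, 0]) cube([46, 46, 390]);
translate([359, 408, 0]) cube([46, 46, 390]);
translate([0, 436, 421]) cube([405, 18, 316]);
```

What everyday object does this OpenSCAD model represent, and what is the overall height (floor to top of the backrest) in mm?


A chair. The overall height is 737 mm.

A slab on four corner posts with a tall panel at the back — a chair. The seat slab sits at z = 390 with thickness 31, and the 316 mm backrest starts at the seat top, so the overall height is 390 + 31 + 316 = 737 mm.


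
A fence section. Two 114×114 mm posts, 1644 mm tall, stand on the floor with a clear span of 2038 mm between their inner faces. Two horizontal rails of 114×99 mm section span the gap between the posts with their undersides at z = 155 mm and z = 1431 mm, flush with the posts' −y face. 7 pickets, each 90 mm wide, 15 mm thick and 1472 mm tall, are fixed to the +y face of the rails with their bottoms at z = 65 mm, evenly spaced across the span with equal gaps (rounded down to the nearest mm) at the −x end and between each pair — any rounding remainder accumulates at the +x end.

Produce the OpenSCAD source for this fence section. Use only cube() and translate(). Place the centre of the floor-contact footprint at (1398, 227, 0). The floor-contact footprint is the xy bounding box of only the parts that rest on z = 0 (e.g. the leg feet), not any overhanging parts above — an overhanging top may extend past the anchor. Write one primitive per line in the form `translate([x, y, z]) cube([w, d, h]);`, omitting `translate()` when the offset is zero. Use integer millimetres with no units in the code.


translate([265, 170, 0]) cube([114, 114, 1644]);
translate([2417, 170, 0]) cube([114, 114, 1644]);
translate([379, 170, 155]) cube([2038, 114, 99]);
translate([379, 170, 1431]) cube([2038, 114, 99]);
translate([555, 284, 65]) cube([90, 15, 1472]);
translate([821, 284, 65]) cube([90, 15, 1472]);
translate([1087, 284, 65]) cube([90, 15, 1472]);
translate([1353, 284, 65]) cube([90, 15, 1472]);
translate([1619, 284, 65]) cube([90, 15, 1472]);
translate([1885, 284, 65]) cube([90, 15, 1472]);
translate([2151, 284, 65]) cube([90, 15, 1472]);


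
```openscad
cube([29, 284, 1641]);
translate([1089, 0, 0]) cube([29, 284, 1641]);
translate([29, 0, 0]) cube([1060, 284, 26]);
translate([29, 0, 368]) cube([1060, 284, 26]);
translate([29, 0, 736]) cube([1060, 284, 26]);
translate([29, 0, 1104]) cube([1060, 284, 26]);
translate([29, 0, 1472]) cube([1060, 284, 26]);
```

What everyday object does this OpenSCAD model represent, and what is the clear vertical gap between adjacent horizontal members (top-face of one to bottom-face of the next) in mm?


A bookshelf. The clear shelf gap is 342 mm.

Two tall side panels with 5 horizontal boards between them — a bookshelf. The first two shelf undersides are at z = 0 and z = 368; with shelf thickness 26, the clear gap is 368 − 0 − 26 = 342 mm.


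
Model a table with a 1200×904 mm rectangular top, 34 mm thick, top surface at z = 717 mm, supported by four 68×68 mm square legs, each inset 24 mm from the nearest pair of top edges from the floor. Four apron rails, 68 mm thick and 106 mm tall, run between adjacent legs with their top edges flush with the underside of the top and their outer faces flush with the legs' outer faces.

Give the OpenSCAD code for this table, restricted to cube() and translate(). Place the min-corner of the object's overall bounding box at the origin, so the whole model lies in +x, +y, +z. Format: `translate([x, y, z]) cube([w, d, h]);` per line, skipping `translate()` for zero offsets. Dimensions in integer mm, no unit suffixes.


// leg_h = 717 - 34 = 683
// apron z = 683 - 106 = 577
translate([0, 0, 683]) cube([1200, 904, 34]);
translate([24, 24, 0]) cube([68, 68, 683]);
translate([1108, 24, 0]) cube([68, 68, 683]);
translate([24, 812, 0]) cube([68, 68, 683]);
translate([1108, 812, 0]) cube([68, 68, 683]);
translate([92, 24, 577]) cube([1016, 68, 106]);
translate([92, 812, 577]) cube([1016, 68, 106]);
translate([24, 92, 577]) cube([68, 720, 106]);
translate([1108, 92, 577]) cube([68, 720, 106]);


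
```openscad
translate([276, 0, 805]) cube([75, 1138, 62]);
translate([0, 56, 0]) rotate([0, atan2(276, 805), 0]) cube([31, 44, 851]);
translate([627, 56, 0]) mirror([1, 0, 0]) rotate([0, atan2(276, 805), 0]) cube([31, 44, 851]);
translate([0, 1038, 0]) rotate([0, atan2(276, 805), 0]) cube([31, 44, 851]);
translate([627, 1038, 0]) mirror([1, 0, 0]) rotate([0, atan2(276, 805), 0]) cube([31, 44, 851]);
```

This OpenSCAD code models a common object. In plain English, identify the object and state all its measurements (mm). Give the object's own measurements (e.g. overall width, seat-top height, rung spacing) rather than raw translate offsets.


A sawhorse. A 75×1138×62 mm beam (x, y, z) sits on two A-frame leg pairs. Each pair is two raked legs of 31×44 mm section (44 mm along y) splaying symmetrically in x. Each leg rises 805 mm vertically over 276 mm of horizontal reach and is 851 mm long along its own axis. Every leg's outer bottom edge rests on the floor and its outer top edge meets a bottom edge of the beam — the left legs (tilting toward +x) meet the beam's −x bottom edge, the right legs (their mirror images, tilting toward −x) meet its +x bottom edge — so the leg tops tuck under the beam, the beam's underside is 805 mm above the floor, and the feet are 627 mm apart outside-to-outside with the beam centred between them. The two leg pairs are set in 56 mm from either end of the beam.


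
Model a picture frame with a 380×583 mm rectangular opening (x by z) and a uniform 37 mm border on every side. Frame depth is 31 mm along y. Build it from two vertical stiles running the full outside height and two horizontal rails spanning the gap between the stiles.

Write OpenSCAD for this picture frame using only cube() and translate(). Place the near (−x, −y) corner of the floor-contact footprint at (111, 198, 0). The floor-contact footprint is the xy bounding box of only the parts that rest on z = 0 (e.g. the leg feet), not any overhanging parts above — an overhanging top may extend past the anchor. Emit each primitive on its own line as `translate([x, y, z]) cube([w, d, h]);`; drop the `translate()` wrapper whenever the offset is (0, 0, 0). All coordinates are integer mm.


translate([111, 198, 0]) cube([37, 31, 657]);
translate([528, 198, 0]) cube([37, 31, 657]);
translate([148, 198, 0]) cube([380, 31, 37]);
translate([148, 198, 620]) cube([380, 31, 37]);


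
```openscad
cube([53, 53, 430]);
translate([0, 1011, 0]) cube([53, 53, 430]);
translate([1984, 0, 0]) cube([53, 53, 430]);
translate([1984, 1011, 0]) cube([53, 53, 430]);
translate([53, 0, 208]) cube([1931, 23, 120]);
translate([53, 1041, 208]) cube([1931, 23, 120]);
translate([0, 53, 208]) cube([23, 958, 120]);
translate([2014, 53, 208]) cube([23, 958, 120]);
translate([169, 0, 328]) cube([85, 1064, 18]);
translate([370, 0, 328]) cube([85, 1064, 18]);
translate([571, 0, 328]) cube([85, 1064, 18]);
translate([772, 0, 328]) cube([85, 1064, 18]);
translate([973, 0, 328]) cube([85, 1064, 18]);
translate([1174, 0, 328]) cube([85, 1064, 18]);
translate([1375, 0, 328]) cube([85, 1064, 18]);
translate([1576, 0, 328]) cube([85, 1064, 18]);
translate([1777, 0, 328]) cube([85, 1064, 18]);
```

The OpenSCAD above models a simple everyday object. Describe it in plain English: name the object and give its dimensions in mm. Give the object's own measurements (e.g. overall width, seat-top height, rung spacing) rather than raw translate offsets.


A bed frame 2037 mm long (x) by 1064 mm wide (y). Four 53×53 mm corner posts, 430 mm tall, at the corners of the footprint. Four rails of 23 mm thickness and 120 mm height run between adjacent posts with their undersides at z = 208 mm, their outer faces flush with the outside of the frame (the two x-running rails run between the posts' inner faces; the two y-running rails run between the posts' inner faces). 9 slats, each 85 mm wide (x) and 18 mm thick, lie across the top of the two x-running rails, running the full 1064 mm width of the frame in y; along x they sit between the end posts with a 116 mm gap after the −x posts and between neighbouring slats, leaving 122 mm before the +x posts.


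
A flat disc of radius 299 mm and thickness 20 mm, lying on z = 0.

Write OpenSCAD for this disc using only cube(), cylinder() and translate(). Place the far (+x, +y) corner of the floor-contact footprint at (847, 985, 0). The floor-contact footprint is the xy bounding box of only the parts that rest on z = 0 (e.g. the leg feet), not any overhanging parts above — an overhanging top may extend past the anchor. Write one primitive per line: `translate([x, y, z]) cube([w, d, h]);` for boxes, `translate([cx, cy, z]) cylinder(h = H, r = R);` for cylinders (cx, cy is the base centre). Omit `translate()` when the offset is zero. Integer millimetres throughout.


translate([548, 686, 0]) cylinder(h = 20, r = 299);


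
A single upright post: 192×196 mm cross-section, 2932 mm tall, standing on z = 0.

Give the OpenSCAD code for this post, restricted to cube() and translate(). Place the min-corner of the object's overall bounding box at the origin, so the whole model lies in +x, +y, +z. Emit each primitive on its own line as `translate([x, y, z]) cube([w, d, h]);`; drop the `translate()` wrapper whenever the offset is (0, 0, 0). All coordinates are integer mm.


cube([192, 196, 2932]);


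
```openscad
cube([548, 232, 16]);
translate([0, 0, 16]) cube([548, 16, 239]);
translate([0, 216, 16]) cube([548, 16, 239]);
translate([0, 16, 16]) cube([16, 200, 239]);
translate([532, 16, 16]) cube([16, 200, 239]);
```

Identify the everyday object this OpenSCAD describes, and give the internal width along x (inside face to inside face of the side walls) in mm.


An open box. The internal width is 516 mm.

A 548×232 base slab with four walls standing on it — an open box. The base is 548 mm wide and the walls are 16 mm thick, so the internal width is 548 − 2 × 16 = 516 mm.


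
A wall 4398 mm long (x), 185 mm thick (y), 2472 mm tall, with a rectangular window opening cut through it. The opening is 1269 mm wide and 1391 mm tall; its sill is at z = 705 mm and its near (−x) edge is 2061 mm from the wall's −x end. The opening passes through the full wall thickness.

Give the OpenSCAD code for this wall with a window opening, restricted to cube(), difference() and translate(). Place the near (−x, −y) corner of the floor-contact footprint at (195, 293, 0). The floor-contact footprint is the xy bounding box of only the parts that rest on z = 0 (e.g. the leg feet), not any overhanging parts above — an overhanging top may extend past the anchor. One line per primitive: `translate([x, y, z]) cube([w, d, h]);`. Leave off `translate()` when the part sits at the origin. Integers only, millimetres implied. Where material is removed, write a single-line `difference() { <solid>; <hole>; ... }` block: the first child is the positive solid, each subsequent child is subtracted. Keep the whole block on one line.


difference() { translate([195, 293, 0]) cube([4398, 185, 2472]); translate([2256, 293, 705]) cube([1269, 185, 1391]); }
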